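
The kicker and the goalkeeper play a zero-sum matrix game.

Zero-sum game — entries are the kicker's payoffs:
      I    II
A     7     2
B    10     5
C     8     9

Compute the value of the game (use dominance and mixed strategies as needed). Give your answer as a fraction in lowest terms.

25/3

Row A is strictly dominated by row B, so the kicker never plays it.
The remaining 2×2 game on (B, C) × (I, II) has no saddle point. Let the kicker play B with probability p; indifference gives 10p + 8(1−p) = 5p + 9(1−p), so p = 1/6.
Similarly the goalkeeper's optimal q on I is 2/3, and the value is 10·(2/3) + (5)·(1/3) = 25/3.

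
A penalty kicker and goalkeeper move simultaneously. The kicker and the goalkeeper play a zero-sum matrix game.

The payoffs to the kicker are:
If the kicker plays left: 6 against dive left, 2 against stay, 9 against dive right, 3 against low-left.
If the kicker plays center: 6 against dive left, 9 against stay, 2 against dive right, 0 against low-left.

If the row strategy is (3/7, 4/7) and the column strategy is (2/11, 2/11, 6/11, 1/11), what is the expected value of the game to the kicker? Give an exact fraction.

Against (2/11, 2/11, 6/11, 1/11), each row's expected payoff is left: 73/11; center: 42/11.
Taking the (3/7, 4/7)-weighted average: (3/7)·(73/11) + (4/7)·(42/11) = 387/77.

387/77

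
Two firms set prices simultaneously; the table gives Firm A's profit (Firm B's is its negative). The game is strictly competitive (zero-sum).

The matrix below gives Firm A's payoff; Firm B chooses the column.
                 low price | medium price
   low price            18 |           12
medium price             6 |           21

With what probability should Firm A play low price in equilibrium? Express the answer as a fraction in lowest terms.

5/7

Row minima are 12 and 6, so Firm A's maximin is 12; column maxima are 18 and 21, so Firm B's minimax is 18. These differ, so the equilibrium is in mixed strategies.
Let Firm A play low price with probability p. Firm B is indifferent when 18p + 6(1−p) = 12p + 21(1−p), giving p = 5/7.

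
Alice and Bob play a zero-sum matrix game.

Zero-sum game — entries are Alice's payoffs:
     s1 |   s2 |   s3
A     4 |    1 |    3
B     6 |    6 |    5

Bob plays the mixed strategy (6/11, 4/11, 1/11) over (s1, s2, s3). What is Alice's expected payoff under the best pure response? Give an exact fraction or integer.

65/11

A: (4)·(6/11) + (1)·(4/11) + (3)·(1/11) = 31/11.
B: (6)·(6/11) + (6)·(4/11) + (5)·(1/11) = 65/11.
The best pure response is B with expected payoff 65/11.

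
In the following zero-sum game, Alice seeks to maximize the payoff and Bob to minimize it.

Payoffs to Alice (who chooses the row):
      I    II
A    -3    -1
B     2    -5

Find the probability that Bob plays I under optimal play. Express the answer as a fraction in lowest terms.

Row minima are -3 and -5, so Alice's maximin is -3; column maxima are 2 and -1, so Bob's minimax is -1. These differ, so the equilibrium is in mixed strategies.
Let Bob play I with probability q. Alice is indifferent when −3q − (1−q) = 2q − 5(1−q), giving q = 4/9.

4/9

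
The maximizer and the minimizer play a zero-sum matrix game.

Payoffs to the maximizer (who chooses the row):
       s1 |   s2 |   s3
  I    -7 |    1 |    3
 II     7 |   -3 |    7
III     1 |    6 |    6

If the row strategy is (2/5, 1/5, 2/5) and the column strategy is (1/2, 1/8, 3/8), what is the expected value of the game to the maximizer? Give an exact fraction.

Against (1/2, 1/8, 3/8), each row's expected payoff is I: -9/4; II: 23/4; III: 7/2.
Taking the (2/5, 1/5, 2/5)-weighted average: (2/5)·(-9/4) + (1/5)·(23/4) + (2/5)·(7/2) = 33/20.

33/20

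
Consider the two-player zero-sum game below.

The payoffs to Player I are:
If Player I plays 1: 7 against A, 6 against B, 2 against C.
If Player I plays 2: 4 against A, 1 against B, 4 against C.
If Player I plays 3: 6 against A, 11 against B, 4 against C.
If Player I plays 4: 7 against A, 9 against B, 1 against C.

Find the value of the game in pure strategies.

4

Row minima: 2, 1, 4, 1 → Player I's maximin is 4.
Column maxima: 7, 11, 4 → Player II's minimax is 4.
They coincide at (3, C), so the value is 4.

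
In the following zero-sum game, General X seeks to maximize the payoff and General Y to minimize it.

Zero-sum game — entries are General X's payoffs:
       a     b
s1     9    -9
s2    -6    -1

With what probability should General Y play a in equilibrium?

8/23

Row minima are -9 and -6, so General X's maximin is -6; column maxima are 9 and -1, so General Y's minimax is -1. These differ, so the equilibrium is in mixed strategies.
Let General Y play a with probability q. General X is indifferent when 9q − 9(1−q) = −6q − (1−q), giving q = 8/23.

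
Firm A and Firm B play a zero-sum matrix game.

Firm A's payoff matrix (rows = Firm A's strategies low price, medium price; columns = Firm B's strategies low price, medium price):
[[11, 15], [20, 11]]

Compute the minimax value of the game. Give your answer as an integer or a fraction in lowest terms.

Row minima are 11 and 11, so Firm A's maximin is 11; column maxima are 20 and 15, so Firm B's minimax is 15. These differ, so the equilibrium is in mixed strategies.
Let Firm A play low price with probability p. Firm B is indifferent when 11p + 20(1−p) = 15p + 11(1−p), giving p = 9/13.
Let Firm B play low price with probability q. Firm A is indifferent when 11q + 15(1−q) = 20q + 11(1−q), giving q = 4/13.
The value is 11·(4/13) + (15)·(9/13) = 179/13.

179/13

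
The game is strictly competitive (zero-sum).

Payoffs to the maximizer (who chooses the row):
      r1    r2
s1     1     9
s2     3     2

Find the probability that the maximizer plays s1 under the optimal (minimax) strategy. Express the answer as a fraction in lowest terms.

1/9

Row minima are 1 and 2, so the maximizer's maximin is 2; column maxima are 3 and 9, so the minimizer's minimax is 3. These differ, so the equilibrium is in mixed strategies.
Let the maximizer play s1 with probability p. The minimizer is indifferent when p + 3(1−p) = 9p + 2(1−p), giving p = 1/9.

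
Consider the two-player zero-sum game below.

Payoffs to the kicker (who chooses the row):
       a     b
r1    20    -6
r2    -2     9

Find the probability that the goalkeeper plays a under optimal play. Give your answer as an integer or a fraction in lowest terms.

Row minima are -6 and -2, so the kicker's maximin is -2; column maxima are 20 and 9, so the goalkeeper's minimax is 9. These differ, so the equilibrium is in mixed strategies.
Let the goalkeeper play a with probability q. The kicker is indifferent when 20q − 6(1−q) = −2q + 9(1−q), giving q = 15/37.

15/37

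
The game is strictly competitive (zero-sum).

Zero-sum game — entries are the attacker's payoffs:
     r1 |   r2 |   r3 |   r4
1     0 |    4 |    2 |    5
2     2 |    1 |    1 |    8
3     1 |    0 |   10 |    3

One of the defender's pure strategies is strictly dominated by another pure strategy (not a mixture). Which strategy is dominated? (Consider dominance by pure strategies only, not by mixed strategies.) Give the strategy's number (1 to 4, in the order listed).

The defender prefers columns that give the attacker less. Compare r4 with r1: 0 < 5, 2 < 8, 1 < 3.
So r1 strictly dominates r4 for the defender; r4 is strictly dominated.

4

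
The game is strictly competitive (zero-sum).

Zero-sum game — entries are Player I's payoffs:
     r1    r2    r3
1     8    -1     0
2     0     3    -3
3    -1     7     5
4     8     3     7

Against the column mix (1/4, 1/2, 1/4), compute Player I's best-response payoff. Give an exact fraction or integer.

1: (8)·(1/4) + (-1)·(1/2) + (0)·(1/4) = 3/2.
2: (0)·(1/4) + (3)·(1/2) + (-3)·(1/4) = 3/4.
3: (-1)·(1/4) + (7)·(1/2) + (5)·(1/4) = 9/2.
4: (8)·(1/4) + (3)·(1/2) + (7)·(1/4) = 21/4.
The best pure response is 4 with expected payoff 21/4.

21/4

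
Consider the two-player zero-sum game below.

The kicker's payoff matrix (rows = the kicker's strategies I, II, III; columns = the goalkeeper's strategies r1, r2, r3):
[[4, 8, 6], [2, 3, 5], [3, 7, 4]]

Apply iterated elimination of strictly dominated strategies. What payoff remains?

4

Column r2 is strictly dominated by r1 for the goalkeeper (4<8, 2<3, 3<7); eliminate r2.
Column r3 is strictly dominated by r1 for the goalkeeper (4<6, 2<5, 3<4); eliminate r3.
Row III is strictly dominated by row I (4>3); eliminate III.
Row II is strictly dominated by row I (4>2); eliminate II.
Only (I, r1) remains, with payoff 4.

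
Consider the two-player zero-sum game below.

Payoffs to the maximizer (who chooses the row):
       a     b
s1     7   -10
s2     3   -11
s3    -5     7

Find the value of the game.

Row s2 is strictly dominated by row s1, so the maximizer never plays it.
The remaining 2×2 game on (s1, s3) × (a, b) has no saddle point. Let the maximizer play s1 with probability p; indifference gives 7p − 5(1−p) = −10p + 7(1−p), so p = 12/29.
Similarly the minimizer's optimal q on a is 17/29, and the value is 7·(17/29) + (-10)·(12/29) = -1/29.

-1/29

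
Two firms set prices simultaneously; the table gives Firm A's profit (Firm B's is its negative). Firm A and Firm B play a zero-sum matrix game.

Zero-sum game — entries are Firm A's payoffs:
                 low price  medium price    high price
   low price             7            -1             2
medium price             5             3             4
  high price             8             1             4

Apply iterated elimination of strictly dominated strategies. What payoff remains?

Column high price is strictly dominated by medium price for Firm B (-1<2, 3<4, 1<4); eliminate high price.
Row low price is strictly dominated by row high price (8>7, 1>-1); eliminate low price.
Column low price is strictly dominated by medium price for Firm B (3<5, 1<8); eliminate low price.
Row high price is strictly dominated by row medium price (3>1); eliminate high price.
Only (medium price, medium price) remains, with payoff 3.

3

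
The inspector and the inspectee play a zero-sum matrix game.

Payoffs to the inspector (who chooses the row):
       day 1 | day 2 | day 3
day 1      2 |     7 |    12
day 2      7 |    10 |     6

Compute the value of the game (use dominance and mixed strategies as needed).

72/11

Column day 2 is strictly dominated by day 1 for the inspectee (it gives the inspector more in every row).
The remaining 2×2 game on (day 1, day 2) × (day 1, day 3) has no saddle point. Let the inspector play day 1 with probability p; indifference gives 2p + 7(1−p) = 12p + 6(1−p), so p = 1/11.
Similarly the inspectee's optimal q on day 1 is 6/11, and the value is 2·(6/11) + (12)·(5/11) = 72/11.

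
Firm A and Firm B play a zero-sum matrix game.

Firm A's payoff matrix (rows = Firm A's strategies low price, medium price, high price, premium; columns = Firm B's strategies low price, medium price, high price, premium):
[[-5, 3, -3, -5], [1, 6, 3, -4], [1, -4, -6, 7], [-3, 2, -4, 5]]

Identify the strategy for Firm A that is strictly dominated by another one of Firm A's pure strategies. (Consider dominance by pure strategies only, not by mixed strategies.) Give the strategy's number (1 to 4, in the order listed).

1

Compare low price with medium price: 1 > -5, 6 > 3, 3 > -3, -4 > -5.
So medium price strictly dominates low price for Firm A; low price is strictly dominated.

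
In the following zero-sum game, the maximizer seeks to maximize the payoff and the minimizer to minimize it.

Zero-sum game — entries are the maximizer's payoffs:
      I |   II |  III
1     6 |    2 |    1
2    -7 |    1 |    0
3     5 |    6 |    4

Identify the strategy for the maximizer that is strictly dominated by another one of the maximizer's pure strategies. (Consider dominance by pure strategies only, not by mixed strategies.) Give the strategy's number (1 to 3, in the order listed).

Compare 2 with 1: 6 > -7, 2 > 1, 1 > 0.
So 1 strictly dominates 2 for the maximizer; 2 is strictly dominated.

2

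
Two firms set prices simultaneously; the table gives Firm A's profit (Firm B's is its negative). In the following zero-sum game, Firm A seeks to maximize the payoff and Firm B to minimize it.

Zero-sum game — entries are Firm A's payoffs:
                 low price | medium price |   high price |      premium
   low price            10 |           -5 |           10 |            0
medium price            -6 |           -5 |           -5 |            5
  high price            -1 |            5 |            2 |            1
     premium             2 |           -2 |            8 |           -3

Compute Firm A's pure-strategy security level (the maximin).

The worst-case payoff for each row is low price: -5, medium price: -6, high price: -1, premium: -3.
The best of these is -1.

-1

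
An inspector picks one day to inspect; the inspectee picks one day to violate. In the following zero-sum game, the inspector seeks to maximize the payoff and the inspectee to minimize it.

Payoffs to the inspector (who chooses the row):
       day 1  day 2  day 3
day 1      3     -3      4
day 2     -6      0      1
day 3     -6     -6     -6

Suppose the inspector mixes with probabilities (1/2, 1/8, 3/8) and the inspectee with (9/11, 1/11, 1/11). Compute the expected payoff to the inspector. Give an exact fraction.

Against (9/11, 1/11, 1/11), each row's expected payoff is day 1: 28/11; day 2: -53/11; day 3: -6.
Taking the (1/2, 1/8, 3/8)-weighted average: (1/2)·(28/11) + (1/8)·(-53/11) + (3/8)·(-6) = -139/88.

-139/88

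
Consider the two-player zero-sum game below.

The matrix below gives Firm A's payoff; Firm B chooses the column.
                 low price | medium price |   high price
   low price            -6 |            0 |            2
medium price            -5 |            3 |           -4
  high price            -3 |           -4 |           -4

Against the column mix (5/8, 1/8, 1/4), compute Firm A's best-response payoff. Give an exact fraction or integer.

low price: (-6)·(5/8) + (0)·(1/8) + (2)·(1/4) = -13/4.
medium price: (-5)·(5/8) + (3)·(1/8) + (-4)·(1/4) = -15/4.
high price: (-3)·(5/8) + (-4)·(1/8) + (-4)·(1/4) = -27/8.
The best pure response is low price with expected payoff -13/4.

-13/4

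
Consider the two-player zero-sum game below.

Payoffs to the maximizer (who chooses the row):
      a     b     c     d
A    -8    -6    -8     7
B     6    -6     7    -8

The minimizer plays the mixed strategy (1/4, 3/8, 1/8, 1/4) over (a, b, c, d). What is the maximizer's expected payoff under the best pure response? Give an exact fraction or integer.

-15/8

A: (-8)·(1/4) + (-6)·(3/8) + (-8)·(1/8) + (7)·(1/4) = -7/2.
B: (6)·(1/4) + (-6)·(3/8) + (7)·(1/8) + (-8)·(1/4) = -15/8.
The best pure response is B with expected payoff -15/8.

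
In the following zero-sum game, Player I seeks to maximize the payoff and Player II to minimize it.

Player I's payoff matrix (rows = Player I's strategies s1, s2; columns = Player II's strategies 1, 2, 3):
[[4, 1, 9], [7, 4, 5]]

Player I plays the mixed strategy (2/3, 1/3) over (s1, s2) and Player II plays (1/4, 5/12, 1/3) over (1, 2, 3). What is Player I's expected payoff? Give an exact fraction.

167/36

Against (1/4, 5/12, 1/3), each row's expected payoff is s1: 53/12; s2: 61/12.
Taking the (2/3, 1/3)-weighted average: (2/3)·(53/12) + (1/3)·(61/12) = 167/36.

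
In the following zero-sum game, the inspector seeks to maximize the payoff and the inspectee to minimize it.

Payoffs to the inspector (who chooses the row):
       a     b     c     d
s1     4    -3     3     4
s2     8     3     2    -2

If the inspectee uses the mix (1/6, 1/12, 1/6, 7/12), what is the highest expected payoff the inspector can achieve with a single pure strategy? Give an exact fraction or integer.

13/4

s1: (4)·(1/6) + (-3)·(1/12) + (3)·(1/6) + (4)·(7/12) = 13/4.
s2: (8)·(1/6) + (3)·(1/12) + (2)·(1/6) + (-2)·(7/12) = 3/4.
The best pure response is s1 with expected payoff 13/4.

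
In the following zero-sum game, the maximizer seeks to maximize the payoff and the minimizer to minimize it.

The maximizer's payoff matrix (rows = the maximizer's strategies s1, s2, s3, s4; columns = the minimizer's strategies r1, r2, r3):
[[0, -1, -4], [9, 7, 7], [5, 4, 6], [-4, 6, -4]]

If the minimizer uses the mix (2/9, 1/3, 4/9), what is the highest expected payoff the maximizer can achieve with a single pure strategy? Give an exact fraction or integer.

s1: (0)·(2/9) + (-1)·(1/3) + (-4)·(4/9) = -19/9.
s2: (9)·(2/9) + (7)·(1/3) + (7)·(4/9) = 67/9.
s3: (5)·(2/9) + (4)·(1/3) + (6)·(4/9) = 46/9.
s4: (-4)·(2/9) + (6)·(1/3) + (-4)·(4/9) = -2/3.
The best pure response is s2 with expected payoff 67/9.

67/9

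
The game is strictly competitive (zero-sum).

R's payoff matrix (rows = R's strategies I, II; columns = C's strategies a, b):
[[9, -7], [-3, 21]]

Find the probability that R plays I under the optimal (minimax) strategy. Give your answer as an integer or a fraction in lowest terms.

Row minima are -7 and -3, so R's maximin is -3; column maxima are 9 and 21, so C's minimax is 9. These differ, so the equilibrium is in mixed strategies.
Let R play I with probability p. C is indifferent when 9p − 3(1−p) = −7p + 21(1−p), giving p = 3/5.

3/5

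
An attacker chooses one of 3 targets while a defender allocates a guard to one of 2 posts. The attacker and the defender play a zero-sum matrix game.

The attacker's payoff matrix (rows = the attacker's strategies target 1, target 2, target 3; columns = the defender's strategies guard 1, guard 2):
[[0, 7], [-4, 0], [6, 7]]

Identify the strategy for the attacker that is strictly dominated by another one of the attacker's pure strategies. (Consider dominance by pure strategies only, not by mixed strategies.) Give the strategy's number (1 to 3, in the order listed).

2

Compare target 2 with target 1: 0 > -4, 7 > 0.
So target 1 strictly dominates target 2 for the attacker; target 2 is strictly dominated.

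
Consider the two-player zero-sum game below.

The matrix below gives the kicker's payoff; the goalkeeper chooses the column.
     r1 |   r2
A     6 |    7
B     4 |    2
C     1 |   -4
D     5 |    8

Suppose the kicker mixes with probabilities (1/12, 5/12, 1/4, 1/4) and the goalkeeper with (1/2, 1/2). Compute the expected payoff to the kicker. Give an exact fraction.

Against (1/2, 1/2), each row's expected payoff is A: 13/2; B: 3; C: -3/2; D: 13/2.
Taking the (1/12, 5/12, 1/4, 1/4)-weighted average: (1/12)·(13/2) + (5/12)·(3) + (1/4)·(-3/2) + (1/4)·(13/2) = 73/24.

73/24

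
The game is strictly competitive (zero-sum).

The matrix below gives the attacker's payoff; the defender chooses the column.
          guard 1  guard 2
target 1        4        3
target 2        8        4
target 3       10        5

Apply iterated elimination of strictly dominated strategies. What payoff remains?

Column guard 1 is strictly dominated by guard 2 for the defender (3<4, 4<8, 5<10); eliminate guard 1.
Row target 2 is strictly dominated by row target 3 (5>4); eliminate target 2.
Row target 1 is strictly dominated by row target 3 (5>3); eliminate target 1.
Only (target 3, guard 2) remains, with payoff 5.

5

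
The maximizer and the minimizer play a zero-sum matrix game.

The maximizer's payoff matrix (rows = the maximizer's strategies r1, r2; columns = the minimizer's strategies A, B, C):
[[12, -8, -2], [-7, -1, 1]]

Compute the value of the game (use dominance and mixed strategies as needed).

-34/13

Column C is strictly dominated by B for the minimizer (it gives the maximizer more in every row).
The remaining 2×2 game on (r1, r2) × (A, B) has no saddle point. Let the maximizer play r1 with probability p; indifference gives 12p − 7(1−p) = −8p − (1−p), so p = 3/13.
Similarly the minimizer's optimal q on A is 7/26, and the value is 12·(7/26) + (-8)·(19/26) = -34/13.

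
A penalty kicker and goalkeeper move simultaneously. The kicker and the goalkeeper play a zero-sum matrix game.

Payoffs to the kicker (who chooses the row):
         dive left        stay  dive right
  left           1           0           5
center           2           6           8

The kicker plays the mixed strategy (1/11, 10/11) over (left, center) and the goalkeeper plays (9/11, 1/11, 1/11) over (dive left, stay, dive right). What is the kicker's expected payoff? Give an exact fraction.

Against (9/11, 1/11, 1/11), each row's expected payoff is left: 14/11; center: 32/11.
Taking the (1/11, 10/11)-weighted average: (1/11)·(14/11) + (10/11)·(32/11) = 334/121.

334/121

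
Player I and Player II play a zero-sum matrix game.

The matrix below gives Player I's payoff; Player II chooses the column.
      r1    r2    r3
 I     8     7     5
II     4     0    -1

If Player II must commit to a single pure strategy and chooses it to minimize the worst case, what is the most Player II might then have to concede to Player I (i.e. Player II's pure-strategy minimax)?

The worst case (largest entry) in each column is r1: 8, r2: 7, r3: 5.
The best (smallest) of these is 5.

5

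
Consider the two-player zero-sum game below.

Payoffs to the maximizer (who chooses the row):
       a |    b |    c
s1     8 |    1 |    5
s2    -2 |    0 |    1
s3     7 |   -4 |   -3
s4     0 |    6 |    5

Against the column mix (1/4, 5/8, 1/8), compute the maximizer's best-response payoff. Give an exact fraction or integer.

s1: (8)·(1/4) + (1)·(5/8) + (5)·(1/8) = 13/4.
s2: (-2)·(1/4) + (0)·(5/8) + (1)·(1/8) = -3/8.
s3: (7)·(1/4) + (-4)·(5/8) + (-3)·(1/8) = -9/8.
s4: (0)·(1/4) + (6)·(5/8) + (5)·(1/8) = 35/8.
The best pure response is s4 with expected payoff 35/8.

35/8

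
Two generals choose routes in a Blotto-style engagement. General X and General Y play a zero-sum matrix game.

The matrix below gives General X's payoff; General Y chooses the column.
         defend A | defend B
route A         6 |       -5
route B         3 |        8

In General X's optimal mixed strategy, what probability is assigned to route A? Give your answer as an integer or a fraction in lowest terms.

5/16

Row minima are -5 and 3, so General X's maximin is 3; column maxima are 6 and 8, so General Y's minimax is 6. These differ, so the equilibrium is in mixed strategies.
Let General X play route A with probability p. General Y is indifferent when 6p + 3(1−p) = −5p + 8(1−p), giving p = 5/16.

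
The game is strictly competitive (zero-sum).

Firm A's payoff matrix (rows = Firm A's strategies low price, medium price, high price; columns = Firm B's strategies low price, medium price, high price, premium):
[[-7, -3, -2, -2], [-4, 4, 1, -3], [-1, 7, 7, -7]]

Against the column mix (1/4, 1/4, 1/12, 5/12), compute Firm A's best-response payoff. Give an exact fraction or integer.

-5/6

low price: (-7)·(1/4) + (-3)·(1/4) + (-2)·(1/12) + (-2)·(5/12) = -7/2.
medium price: (-4)·(1/4) + (4)·(1/4) + (1)·(1/12) + (-3)·(5/12) = -7/6.
high price: (-1)·(1/4) + (7)·(1/4) + (7)·(1/12) + (-7)·(5/12) = -5/6.
The best pure response is high price with expected payoff -5/6.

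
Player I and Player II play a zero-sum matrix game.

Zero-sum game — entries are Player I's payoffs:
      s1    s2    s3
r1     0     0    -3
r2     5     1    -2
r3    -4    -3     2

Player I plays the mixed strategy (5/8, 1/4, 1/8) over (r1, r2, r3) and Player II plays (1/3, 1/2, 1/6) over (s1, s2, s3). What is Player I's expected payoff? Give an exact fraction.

Against (1/3, 1/2, 1/6), each row's expected payoff is r1: -1/2; r2: 11/6; r3: -5/2.
Taking the (5/8, 1/4, 1/8)-weighted average: (5/8)·(-1/2) + (1/4)·(11/6) + (1/8)·(-5/2) = -1/6.

-1/6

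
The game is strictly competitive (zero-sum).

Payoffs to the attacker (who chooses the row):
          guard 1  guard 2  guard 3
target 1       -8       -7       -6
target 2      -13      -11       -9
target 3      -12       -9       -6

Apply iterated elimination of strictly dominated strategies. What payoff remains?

-8

Row target 2 is strictly dominated by row target 1 (-8>-13, -7>-11, -6>-9); eliminate target 2.
Column guard 3 is strictly dominated by guard 1 for the defender (-8<-6, -12<-6); eliminate guard 3.
Row target 3 is strictly dominated by row target 1 (-8>-12, -7>-9); eliminate target 3.
Column guard 2 is strictly dominated by guard 1 for the defender (-8<-7); eliminate guard 2.
Only (target 1, guard 1) remains, with payoff -8.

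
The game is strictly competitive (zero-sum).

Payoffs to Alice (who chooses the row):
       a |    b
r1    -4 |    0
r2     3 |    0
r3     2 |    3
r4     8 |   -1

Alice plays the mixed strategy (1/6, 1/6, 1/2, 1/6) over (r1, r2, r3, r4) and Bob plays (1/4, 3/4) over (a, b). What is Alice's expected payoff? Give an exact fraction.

37/24

Against (1/4, 3/4), each row's expected payoff is r1: -1; r2: 3/4; r3: 11/4; r4: 5/4.
Taking the (1/6, 1/6, 1/2, 1/6)-weighted average: (1/6)·(-1) + (1/6)·(3/4) + (1/2)·(11/4) + (1/6)·(5/4) = 37/24.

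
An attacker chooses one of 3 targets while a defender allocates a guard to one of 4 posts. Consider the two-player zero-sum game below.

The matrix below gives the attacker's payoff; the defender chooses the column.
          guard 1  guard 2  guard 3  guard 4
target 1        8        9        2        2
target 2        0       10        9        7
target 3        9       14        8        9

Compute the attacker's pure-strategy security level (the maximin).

8

The worst-case payoff for each row is target 1: 2, target 2: 0, target 3: 8.
The best of these is 8.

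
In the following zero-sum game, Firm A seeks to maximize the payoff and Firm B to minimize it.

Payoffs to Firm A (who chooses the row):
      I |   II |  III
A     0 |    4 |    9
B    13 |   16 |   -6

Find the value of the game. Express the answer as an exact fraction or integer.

Column II is strictly dominated by I for Firm B (it gives Firm A more in every row).
The remaining 2×2 game on (A, B) × (I, III) has no saddle point. Let Firm A play A with probability p; indifference gives 13(1−p) = 9p − 6(1−p), so p = 19/28.
Similarly Firm B's optimal q on I is 15/28, and the value is 0·(15/28) + (9)·(13/28) = 117/28.

117/28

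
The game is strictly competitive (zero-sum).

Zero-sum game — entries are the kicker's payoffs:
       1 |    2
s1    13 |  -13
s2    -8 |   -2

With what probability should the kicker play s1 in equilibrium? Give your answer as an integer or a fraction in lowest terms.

Row minima are -13 and -8, so the kicker's maximin is -8; column maxima are 13 and -2, so the goalkeeper's minimax is -2. These differ, so the equilibrium is in mixed strategies.
Let the kicker play s1 with probability p. The goalkeeper is indifferent when 13p − 8(1−p) = −13p − 2(1−p), giving p = 3/16.

3/16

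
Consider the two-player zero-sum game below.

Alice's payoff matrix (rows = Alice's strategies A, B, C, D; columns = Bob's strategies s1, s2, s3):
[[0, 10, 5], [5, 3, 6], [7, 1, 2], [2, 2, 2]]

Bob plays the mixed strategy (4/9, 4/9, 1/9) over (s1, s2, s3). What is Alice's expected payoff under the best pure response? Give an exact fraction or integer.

A: (0)·(4/9) + (10)·(4/9) + (5)·(1/9) = 5.
B: (5)·(4/9) + (3)·(4/9) + (6)·(1/9) = 38/9.
C: (7)·(4/9) + (1)·(4/9) + (2)·(1/9) = 34/9.
D: (2)·(4/9) + (2)·(4/9) + (2)·(1/9) = 2.
The best pure response is A with expected payoff 5.

5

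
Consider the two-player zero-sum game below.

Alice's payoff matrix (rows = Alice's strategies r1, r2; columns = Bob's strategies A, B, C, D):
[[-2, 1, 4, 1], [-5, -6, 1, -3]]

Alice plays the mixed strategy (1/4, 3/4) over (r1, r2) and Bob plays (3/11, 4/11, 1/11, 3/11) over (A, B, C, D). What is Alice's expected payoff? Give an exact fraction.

Against (3/11, 4/11, 1/11, 3/11), each row's expected payoff is r1: 5/11; r2: -47/11.
Taking the (1/4, 3/4)-weighted average: (1/4)·(5/11) + (3/4)·(-47/11) = -34/11.

-34/11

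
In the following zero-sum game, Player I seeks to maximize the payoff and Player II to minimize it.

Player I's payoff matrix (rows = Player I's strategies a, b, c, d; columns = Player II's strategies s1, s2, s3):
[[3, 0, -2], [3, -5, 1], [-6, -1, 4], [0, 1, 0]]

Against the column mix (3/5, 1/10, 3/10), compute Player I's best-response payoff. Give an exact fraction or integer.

8/5

a: (3)·(3/5) + (0)·(1/10) + (-2)·(3/10) = 6/5.
b: (3)·(3/5) + (-5)·(1/10) + (1)·(3/10) = 8/5.
c: (-6)·(3/5) + (-1)·(1/10) + (4)·(3/10) = -5/2.
d: (0)·(3/5) + (1)·(1/10) + (0)·(3/10) = 1/10.
The best pure response is b with expected payoff 8/5.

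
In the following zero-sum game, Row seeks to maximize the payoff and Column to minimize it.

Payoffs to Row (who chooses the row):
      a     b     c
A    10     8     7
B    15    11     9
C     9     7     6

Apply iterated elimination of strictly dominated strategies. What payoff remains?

9

Column b is strictly dominated by c for Column (7<8, 9<11, 6<7); eliminate b.
Row A is strictly dominated by row B (15>10, 9>7); eliminate A.
Column a is strictly dominated by c for Column (9<15, 6<9); eliminate a.
Row C is strictly dominated by row B (9>6); eliminate C.
Only (B, c) remains, with payoff 9.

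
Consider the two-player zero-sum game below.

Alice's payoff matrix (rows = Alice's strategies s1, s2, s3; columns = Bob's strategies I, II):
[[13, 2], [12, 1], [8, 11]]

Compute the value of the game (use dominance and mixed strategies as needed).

127/14

Row s2 is strictly dominated by row s1, so Alice never plays it.
The remaining 2×2 game on (s1, s3) × (I, II) has no saddle point. Let Alice play s1 with probability p; indifference gives 13p + 8(1−p) = 2p + 11(1−p), so p = 3/14.
Similarly Bob's optimal q on I is 9/14, and the value is 13·(9/14) + (2)·(5/14) = 127/14.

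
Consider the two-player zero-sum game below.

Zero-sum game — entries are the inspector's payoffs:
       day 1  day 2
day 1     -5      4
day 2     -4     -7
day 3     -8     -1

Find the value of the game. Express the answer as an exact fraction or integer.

-17/4

Row day 3 is strictly dominated by row day 1, so the inspector never plays it.
The remaining 2×2 game on (day 1, day 2) × (day 1, day 2) has no saddle point. Let the inspector play day 1 with probability p; indifference gives −5p − 4(1−p) = 4p − 7(1−p), so p = 1/4.
Similarly the inspectee's optimal q on day 1 is 11/12, and the value is -5·(11/12) + (4)·(1/12) = -17/4.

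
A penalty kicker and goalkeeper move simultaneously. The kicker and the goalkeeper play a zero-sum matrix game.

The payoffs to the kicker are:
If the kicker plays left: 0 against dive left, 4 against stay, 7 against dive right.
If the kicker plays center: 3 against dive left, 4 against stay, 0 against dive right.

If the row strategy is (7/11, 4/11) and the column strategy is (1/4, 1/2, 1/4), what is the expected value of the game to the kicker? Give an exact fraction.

149/44

Against (1/4, 1/2, 1/4), each row's expected payoff is left: 15/4; center: 11/4.
Taking the (7/11, 4/11)-weighted average: (7/11)·(15/4) + (4/11)·(11/4) = 149/44.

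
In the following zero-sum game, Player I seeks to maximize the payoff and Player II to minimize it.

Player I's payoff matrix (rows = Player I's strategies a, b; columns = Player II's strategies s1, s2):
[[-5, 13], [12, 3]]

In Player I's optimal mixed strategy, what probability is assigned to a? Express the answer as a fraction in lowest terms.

Row minima are -5 and 3, so Player I's maximin is 3; column maxima are 12 and 13, so Player II's minimax is 12. These differ, so the equilibrium is in mixed strategies.
Let Player I play a with probability p. Player II is indifferent when −5p + 12(1−p) = 13p + 3(1−p), giving p = 1/3.

1/3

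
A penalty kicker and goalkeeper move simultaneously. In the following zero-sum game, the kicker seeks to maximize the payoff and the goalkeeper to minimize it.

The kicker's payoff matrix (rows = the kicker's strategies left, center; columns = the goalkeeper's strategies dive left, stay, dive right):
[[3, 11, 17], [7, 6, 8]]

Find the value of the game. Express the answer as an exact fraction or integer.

Column dive right is strictly dominated by stay for the goalkeeper (it gives the kicker more in every row).
The remaining 2×2 game on (left, center) × (dive left, stay) has no saddle point. Let the kicker play left with probability p; indifference gives 3p + 7(1−p) = 11p + 6(1−p), so p = 1/9.
Similarly the goalkeeper's optimal q on dive left is 5/9, and the value is 3·(5/9) + (11)·(4/9) = 59/9.

59/9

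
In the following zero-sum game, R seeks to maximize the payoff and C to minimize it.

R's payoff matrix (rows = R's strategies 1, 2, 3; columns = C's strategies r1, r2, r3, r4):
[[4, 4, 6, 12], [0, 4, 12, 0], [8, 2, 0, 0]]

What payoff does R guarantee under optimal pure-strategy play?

Row minima: 4, 0, 0 → R's maximin is 4.
Column maxima: 8, 4, 12, 12 → C's minimax is 4.
They coincide at (1, r2), so the value is 4.

4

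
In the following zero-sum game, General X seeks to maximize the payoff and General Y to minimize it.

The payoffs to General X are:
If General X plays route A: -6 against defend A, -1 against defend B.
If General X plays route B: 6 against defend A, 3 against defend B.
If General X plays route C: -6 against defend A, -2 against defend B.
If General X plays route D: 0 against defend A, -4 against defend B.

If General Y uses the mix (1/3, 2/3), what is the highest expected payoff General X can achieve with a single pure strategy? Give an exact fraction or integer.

route A: (-6)·(1/3) + (-1)·(2/3) = -8/3.
route B: (6)·(1/3) + (3)·(2/3) = 4.
route C: (-6)·(1/3) + (-2)·(2/3) = -10/3.
route D: (0)·(1/3) + (-4)·(2/3) = -8/3.
The best pure response is route B with expected payoff 4.

4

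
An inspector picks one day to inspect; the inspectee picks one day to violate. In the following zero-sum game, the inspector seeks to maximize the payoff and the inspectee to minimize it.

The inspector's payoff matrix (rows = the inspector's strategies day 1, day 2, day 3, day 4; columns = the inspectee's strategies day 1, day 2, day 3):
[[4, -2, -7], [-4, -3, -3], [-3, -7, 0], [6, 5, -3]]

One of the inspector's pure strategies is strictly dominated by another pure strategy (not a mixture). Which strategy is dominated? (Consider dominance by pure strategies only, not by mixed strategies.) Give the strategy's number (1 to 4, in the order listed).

1

Compare day 1 with day 4: 6 > 4, 5 > -2, -3 > -7.
So day 4 strictly dominates day 1 for the inspector; day 1 is strictly dominated.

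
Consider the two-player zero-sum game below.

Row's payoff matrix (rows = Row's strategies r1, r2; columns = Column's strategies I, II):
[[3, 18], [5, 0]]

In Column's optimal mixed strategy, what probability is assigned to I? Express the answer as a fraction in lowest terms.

Row minima are 3 and 0, so Row's maximin is 3; column maxima are 5 and 18, so Column's minimax is 5. These differ, so the equilibrium is in mixed strategies.
Let Column play I with probability q. Row is indifferent when 3q + 18(1−q) = 5q, giving q = 9/10.

9/10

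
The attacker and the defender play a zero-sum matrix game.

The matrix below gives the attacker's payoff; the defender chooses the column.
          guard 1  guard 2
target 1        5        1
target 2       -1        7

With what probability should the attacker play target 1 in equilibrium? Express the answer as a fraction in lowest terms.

Row minima are 1 and -1, so the attacker's maximin is 1; column maxima are 5 and 7, so the defender's minimax is 5. These differ, so the equilibrium is in mixed strategies.
Let the attacker play target 1 with probability p. The defender is indifferent when 5p − (1−p) = p + 7(1−p), giving p = 2/3.

2/3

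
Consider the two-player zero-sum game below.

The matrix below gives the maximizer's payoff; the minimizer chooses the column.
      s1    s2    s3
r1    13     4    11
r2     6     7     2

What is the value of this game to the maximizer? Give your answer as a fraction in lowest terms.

Column s1 is strictly dominated by s3 for the minimizer (it gives the maximizer more in every row).
The remaining 2×2 game on (r1, r2) × (s2, s3) has no saddle point. Let the maximizer play r1 with probability p; indifference gives 4p + 7(1−p) = 11p + 2(1−p), so p = 5/12.
Similarly the minimizer's optimal q on s2 is 3/4, and the value is 4·(3/4) + (11)·(1/4) = 23/4.

23/4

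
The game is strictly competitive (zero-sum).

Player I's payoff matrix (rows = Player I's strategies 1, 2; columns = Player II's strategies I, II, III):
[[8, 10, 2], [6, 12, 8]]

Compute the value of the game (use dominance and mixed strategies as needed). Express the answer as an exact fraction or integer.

13/2

Column II is strictly dominated by I for Player II (it gives Player I more in every row).
The remaining 2×2 game on (1, 2) × (I, III) has no saddle point. Let Player I play 1 with probability p; indifference gives 8p + 6(1−p) = 2p + 8(1−p), so p = 1/4.
Similarly Player II's optimal q on I is 3/4, and the value is 8·(3/4) + (2)·(1/4) = 13/2.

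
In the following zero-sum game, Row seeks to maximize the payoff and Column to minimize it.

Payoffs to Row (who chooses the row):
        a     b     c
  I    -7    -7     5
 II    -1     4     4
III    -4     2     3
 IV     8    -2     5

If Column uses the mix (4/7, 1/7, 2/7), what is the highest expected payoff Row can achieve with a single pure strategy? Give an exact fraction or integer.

40/7

I: (-7)·(4/7) + (-7)·(1/7) + (5)·(2/7) = -25/7.
II: (-1)·(4/7) + (4)·(1/7) + (4)·(2/7) = 8/7.
III: (-4)·(4/7) + (2)·(1/7) + (3)·(2/7) = -8/7.
IV: (8)·(4/7) + (-2)·(1/7) + (5)·(2/7) = 40/7.
The best pure response is IV with expected payoff 40/7.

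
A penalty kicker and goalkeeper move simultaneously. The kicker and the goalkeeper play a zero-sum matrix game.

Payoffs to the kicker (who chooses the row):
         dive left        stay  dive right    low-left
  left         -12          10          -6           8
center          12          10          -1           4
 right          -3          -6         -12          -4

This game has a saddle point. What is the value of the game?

Row minima: -12, -1, -12 → the kicker's maximin is -1.
Column maxima: 12, 10, -1, 8 → the goalkeeper's minimax is -1.
They coincide at (center, dive right), so the value is -1.

-1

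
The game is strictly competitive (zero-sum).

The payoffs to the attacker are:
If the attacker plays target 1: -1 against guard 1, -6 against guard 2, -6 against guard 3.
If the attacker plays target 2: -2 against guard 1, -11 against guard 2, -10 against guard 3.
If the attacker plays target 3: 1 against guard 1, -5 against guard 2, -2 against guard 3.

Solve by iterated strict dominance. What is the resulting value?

-5

Row target 2 is strictly dominated by row target 1 (-1>-2, -6>-11, -6>-10); eliminate target 2.
Row target 1 is strictly dominated by row target 3 (1>-1, -5>-6, -2>-6); eliminate target 1.
Column guard 3 is strictly dominated by guard 2 for the defender (-5<-2); eliminate guard 3.
Column guard 1 is strictly dominated by guard 2 for the defender (-5<1); eliminate guard 1.
Only (target 3, guard 2) remains, with payoff -5.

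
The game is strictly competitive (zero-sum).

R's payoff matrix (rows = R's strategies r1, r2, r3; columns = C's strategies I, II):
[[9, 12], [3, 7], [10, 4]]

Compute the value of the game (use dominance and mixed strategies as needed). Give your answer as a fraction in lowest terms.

Row r2 is strictly dominated by row r1, so R never plays it.
The remaining 2×2 game on (r1, r3) × (I, II) has no saddle point. Let R play r1 with probability p; indifference gives 9p + 10(1−p) = 12p + 4(1−p), so p = 2/3.
Similarly C's optimal q on I is 8/9, and the value is 9·(8/9) + (12)·(1/9) = 28/3.

28/3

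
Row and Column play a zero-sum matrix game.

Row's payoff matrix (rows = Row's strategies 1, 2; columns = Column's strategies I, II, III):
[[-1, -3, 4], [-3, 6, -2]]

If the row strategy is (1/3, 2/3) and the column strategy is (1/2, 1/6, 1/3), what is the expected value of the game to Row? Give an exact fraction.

Against (1/2, 1/6, 1/3), each row's expected payoff is 1: 1/3; 2: -7/6.
Taking the (1/3, 2/3)-weighted average: (1/3)·(1/3) + (2/3)·(-7/6) = -2/3.

-2/3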